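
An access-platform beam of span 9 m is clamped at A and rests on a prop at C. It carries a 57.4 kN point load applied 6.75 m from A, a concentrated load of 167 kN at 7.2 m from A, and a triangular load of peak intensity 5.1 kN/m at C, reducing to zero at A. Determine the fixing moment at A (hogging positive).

M_A = 228.9 kN·m

Take the reaction at C as the redundant and release it; the primary structure is a cantilever fixed at A.
Downward deflection at the released point C due to the loads:
  point load 57.4 at a = 6.75: Pa²(3L − a)/(6EI) = 8827/EI
  point load 167 at a = 7.2: Pa²(3L − a)/(6EI) = 28569/EI
  triangular load, peak 5.1 at the free end: 11w₀L⁴/(120EI) = 3067/EI
  δ_0 = 40463/EI
Tip deflection under a unit load at C: L³/(3EI) = 243/EI.
Compatibility at C: δ_0 − R_C·δ_{CC} = 0, so R_C = 40463/243 = 166.5 kN.
Moment equilibrium about A: M_A = Σ(load moments about A) − R_C·L = 1728 − 166.5×9 = 228.9 kN·m.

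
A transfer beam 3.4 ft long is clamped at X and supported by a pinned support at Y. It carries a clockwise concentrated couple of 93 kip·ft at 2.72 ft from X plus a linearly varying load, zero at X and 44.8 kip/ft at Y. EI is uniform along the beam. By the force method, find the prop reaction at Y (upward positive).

R_Y = 81.28 kip

Release the roller at Y. Primary structure: cantilever fixed at X.
Downward deflection at the released point Y due to the loads:
  clockwise couple 93 at a = 2.72: M₀a(2L − a)/(2EI) = 516/EI
  triangular load, peak 44.8 at the free end: 11w₀L⁴/(120EI) = 548.8/EI
  δ_0 = 1065/EI
Tip deflection under a unit load at Y: L³/(3EI) = 13.1/EI.
The prop prevents deflection at Y: R_Y = δ_0/δ_{YY} = 1065/13.1 = 81.28 kip.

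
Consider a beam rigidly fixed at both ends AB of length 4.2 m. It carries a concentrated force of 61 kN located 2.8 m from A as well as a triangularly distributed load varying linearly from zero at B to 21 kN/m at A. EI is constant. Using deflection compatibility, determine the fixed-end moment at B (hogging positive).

Release both end moments; the primary structure is a simply-supported span AB with redundants M_A and M_B.
On the primary (simply-supported) span, the end slopes from the loading are:
  at A: point load 61 at a = 2.8: Pab(L + b)/(6LEI) = 53.14/EI
  at B: point load 61 at a = 2.8: Pab(L + a)/(6LEI) = 66.42/EI
  at A: triangular load, peak 21: w₀L³/(45EI) = 34.57/EI
  at B: triangular load, peak 21: 7w₀L³/(360EI) = 30.25/EI
  θ_A0 = 87.71/EI,  θ_B0 = 96.67/EI
Flexibility coefficients: a unit moment at one end gives L/(3EI) there and L/(6EI) at the far end, so f₁₁ = f₂₂ = 1.4/EI and f₁₂ = f₂₁ = 0.7/EI.
Compatibility — zero rotation at each built-in end:
  1.4 M_A + 0.7 M_B = 87.71
  0.7 M_A + 1.4 M_B = 96.67
Solving the pair gives M_A = 37.5 kN·m and M_B = 50.3 kN·m (hogging).

M_B = 50.3 kN·m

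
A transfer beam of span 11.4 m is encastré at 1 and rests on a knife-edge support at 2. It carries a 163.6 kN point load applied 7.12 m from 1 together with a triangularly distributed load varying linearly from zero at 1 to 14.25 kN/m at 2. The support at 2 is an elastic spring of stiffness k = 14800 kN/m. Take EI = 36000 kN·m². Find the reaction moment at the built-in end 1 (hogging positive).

Choose R_2 as the redundant. The primary structure is the cantilever fixed at 1.
Downward deflection at the released point 2 due to the loads:
  point load 163.6 at a = 7.12: Pa²(3L − a)/(6EI) = 37432/EI
  triangular load, peak 14.25 at the free end: 11w₀L⁴/(120EI) = 22062/EI
  δ_0 = 59494/EI
Tip deflection under a unit load at 2: L³/(3EI) = 493.8/EI.
With EI = 36000 kN·m²: δ_0 = 1.6526 m and δ_{22} = 0.013718 m/kN.
Compatibility — the spring shortens by R_2/k under the reaction it provides: δ_0 − R_2·δ_{22} = R_2/k. With 1/k = 0.000068 m/kN, R_2 = δ_0 / (δ_{22} + 1/k) = 1.6526 / (0.013718 + 0.000068) = 119.9 kN.
Moment equilibrium about 1: M_1 = Σ(load moments about 1) − R_2·L = 1782 − 119.9×11.4 = 415.5 kN·m.

M_1 = 415.5 kN·m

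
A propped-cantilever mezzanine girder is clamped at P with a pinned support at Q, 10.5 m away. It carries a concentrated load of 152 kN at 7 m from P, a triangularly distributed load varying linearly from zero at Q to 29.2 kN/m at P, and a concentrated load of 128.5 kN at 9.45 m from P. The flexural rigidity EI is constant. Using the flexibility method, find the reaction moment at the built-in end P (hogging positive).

Release the roller at Q. Primary structure: cantilever fixed at P.
Primary-structure tip deflection at Q by superposition:
  point load 152 at a = 7: Pa²(3L − a)/(6EI) = 30413/EI
  triangular load, peak 29.2 at the fixed end: w₀L⁴/(30EI) = 11831/EI
  point load 128.5 at a = 9.45: Pa²(3L − a)/(6EI) = 42172/EI
  δ_0 = 84416/EI
Flexibility coefficient — unit upward force at Q: δ_{QQ} = L³/(3EI) = 385.9/EI.
Compatibility at Q: δ_0 − R_Q·δ_{QQ} = 0, so R_Q = 84416/385.9 = 218.8 kN.
Moment equilibrium about P: M_P = Σ(load moments about P) − R_Q·L = 2815 − 218.8×10.5 = 517.9 kN·m.

M_P = 517.9 kN·m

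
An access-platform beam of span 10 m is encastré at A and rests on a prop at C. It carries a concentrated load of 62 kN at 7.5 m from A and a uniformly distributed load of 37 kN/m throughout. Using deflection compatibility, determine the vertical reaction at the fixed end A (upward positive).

Remove the prop at C; the released (primary) structure is a cantilever built in at A.
Deflection at C on the released cantilever, summing each load's contribution:
  point load 62 at a = 7.5: Pa²(3L − a)/(6EI) = 13078/EI
  UDL 37: wL⁴/(8EI) = 46250/EI
  δ_0 = 59328/EI
Tip deflection under a unit load at C: L³/(3EI) = 333.3/EI.
Compatibility at C: δ_0 − R_C·δ_{CC} = 0, so R_C = 59328/333.3 = 178 kN.
Vertical equilibrium: R_A = ΣP − R_C = 432 − 178 = 254 kN.

R_A = 254 kN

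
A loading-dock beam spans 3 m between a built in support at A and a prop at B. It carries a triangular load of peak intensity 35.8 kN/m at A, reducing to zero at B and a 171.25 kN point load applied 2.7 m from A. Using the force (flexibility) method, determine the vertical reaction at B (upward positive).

R_B = 156.4 kN

Remove the prop at B; the released (primary) structure is a cantilever built in at A.
Free-end deflection of the primary structure under the applied loading (downward +):
  triangular load, peak 35.8 at the fixed end: w₀L⁴/(30EI) = 96.66/EI
  point load 171.25 at a = 2.7: Pa²(3L − a)/(6EI) = 1311/EI
  δ_0 = 1407/EI
Flexibility coefficient — unit upward force at B: δ_{BB} = L³/(3EI) = 9/EI.
Compatibility at B: δ_0 − R_B·δ_{BB} = 0, so R_B = 1407/9 = 156.4 kN.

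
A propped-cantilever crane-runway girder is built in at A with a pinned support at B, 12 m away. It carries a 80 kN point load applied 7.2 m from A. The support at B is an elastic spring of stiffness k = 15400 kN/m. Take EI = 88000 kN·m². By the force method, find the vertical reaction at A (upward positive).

Take the reaction at B as the redundant and release it; the primary structure is a cantilever fixed at A.
Free-end deflection of the primary structure under the applied loading (downward +):
  point load 80 at a = 7.2: Pa²(3L − a)/(6EI) = 19907/EI
Flexibility coefficient — unit upward force at B: δ_{BB} = L³/(3EI) = 576/EI.
With EI = 88000 kN·m²: δ_0 = 0.22621 m and δ_{BB} = 0.006545 m/kN.
Compatibility — the spring shortens by R_B/k under the reaction it provides: δ_0 − R_B·δ_{BB} = R_B/k. With 1/k = 0.000065 m/kN, R_B = δ_0 / (δ_{BB} + 1/k) = 0.22621 / (0.006545 + 0.000065) = 34.22 kN.
Vertical equilibrium: R_A = ΣP − R_B = 80 − 34.22 = 45.78 kN.

R_A = 45.78 kN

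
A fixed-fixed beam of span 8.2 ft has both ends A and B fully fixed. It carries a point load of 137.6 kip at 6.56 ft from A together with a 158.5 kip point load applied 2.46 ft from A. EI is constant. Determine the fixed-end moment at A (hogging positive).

Take the two fixed-end moments M_A, M_B as redundants; the released structure is the simple span AB.
On the primary (simply-supported) span, the end slopes from the loading are:
  at A: point load 137.6 at a = 6.56: Pab(L + b)/(6LEI) = 296.1/EI
  at B: point load 137.6 at a = 6.56: Pab(L + a)/(6LEI) = 444.1/EI
  at A: point load 158.5 at a = 2.46: Pab(L + b)/(6LEI) = 634.1/EI
  at B: point load 158.5 at a = 2.46: Pab(L + a)/(6LEI) = 484.9/EI
  θ_A0 = 930.2/EI,  θ_B0 = 929/EI
Flexibility coefficients: a unit moment at one end gives L/(3EI) there and L/(6EI) at the far end, so f₁₁ = f₂₂ = 2.733/EI and f₁₂ = f₂₁ = 1.367/EI.
Compatibility — zero rotation at each built-in end:
  2.733 M_A + 1.367 M_B = 930.2
  1.367 M_A + 2.733 M_B = 929
Solving the pair gives M_A = 227.2 kip·ft and M_B = 226.3 kip·ft (hogging).

M_A = 227.2 kip·ft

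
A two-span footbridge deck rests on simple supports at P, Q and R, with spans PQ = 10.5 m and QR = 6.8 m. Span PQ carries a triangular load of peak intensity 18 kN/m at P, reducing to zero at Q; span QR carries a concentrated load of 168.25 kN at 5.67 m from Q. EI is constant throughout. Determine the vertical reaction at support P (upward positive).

R_P = 52.85 kN

Release continuity at Q by inserting a hinge; the redundant is the internal moment M_Q. The primary structure is two simply-supported spans PQ and QR.
Rotations at Q on the released spans (each span's end-slope, ×1/EI):
  span PQ: triangular load, peak 18: 7w₀L³/(360EI) = 405.2/EI
  span QR: point load 168.25 at a = 5.67: Pab(L + b)/(6LEI) = 209.5/EI
  relative rotation θ_0 = (405.2 + 209.5)/EI = 614.7/EI
A unit hogging moment at Q produces rotation L₁/(3EI) + L₂/(3EI) = 5.767/EI.
Compatibility: M_Q·(L₁+L₂)/(3EI) = θ_0, giving M_Q = 106.6 kN·m (hogging).
Span PQ, ΣM about P with M_Q applied at Q: R_Q^{PQ}·10.5 = 330.8 + 106.6, so R_Q^{PQ} = 41.65 kN and R_P = 94.5 − 41.65 = 52.85 kN.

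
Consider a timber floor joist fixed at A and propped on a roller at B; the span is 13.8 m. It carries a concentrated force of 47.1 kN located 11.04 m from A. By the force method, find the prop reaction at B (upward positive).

R_B = 33.16 kN

Remove the prop at B; the released (primary) structure is a cantilever built in at A.
Downward deflection at the released point B due to the loads:
  point load 47.1 at a = 11.04: Pa²(3L − a)/(6EI) = 29048/EI
Tip deflection under a unit load at B: L³/(3EI) = 876/EI.
Compatibility at B: δ_0 − R_B·δ_{BB} = 0, so R_B = 29048/876 = 33.16 kN.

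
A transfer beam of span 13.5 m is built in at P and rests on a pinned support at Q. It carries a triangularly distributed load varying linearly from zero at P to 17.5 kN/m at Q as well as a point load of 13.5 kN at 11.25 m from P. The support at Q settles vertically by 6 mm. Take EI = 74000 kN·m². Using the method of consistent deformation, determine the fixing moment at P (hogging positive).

M_P = 208.1 kN·m

Release the roller at Q. Primary structure: cantilever fixed at P.
Downward deflection at the released point Q due to the loads:
  triangular load, peak 17.5 at the free end: 11w₀L⁴/(120EI) = 53282/EI
  point load 13.5 at a = 11.25: Pa²(3L − a)/(6EI) = 8329/EI
  δ_0 = 61612/EI
Tip deflection under a unit load at Q: L³/(3EI) = 820.1/EI.
With EI = 74000 kN·m²: δ_0 = 0.83259 m and δ_{QQ} = 0.011083 m/kN.
Compatibility — the beam at Q must follow the support down by 0.006 m: δ_0 − R_Q·δ_{QQ} = 0.006, so R_Q = (0.83259 − 0.006)/0.011083 = 74.58 kN.
Moment equilibrium about P: M_P = Σ(load moments about P) − R_Q·L = 1215 − 74.58×13.5 = 208.1 kN·m.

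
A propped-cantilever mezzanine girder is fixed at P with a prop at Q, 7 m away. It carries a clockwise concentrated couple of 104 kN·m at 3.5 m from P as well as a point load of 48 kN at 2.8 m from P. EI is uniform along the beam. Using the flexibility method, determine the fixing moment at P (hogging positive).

Take the reaction at Q as the redundant and release it; the primary structure is a cantilever fixed at P.
Deflection at Q on the released cantilever, summing each load's contribution:
  clockwise couple 104 at a = 3.5: M₀a(2L − a)/(2EI) = 1911/EI
  point load 48 at a = 2.8: Pa²(3L − a)/(6EI) = 1142/EI
  δ_0 = 3053/EI
Flexibility coefficient — unit upward force at Q: δ_{QQ} = L³/(3EI) = 114.3/EI.
The prop prevents deflection at Q: R_Q = δ_0/δ_{QQ} = 3053/114.3 = 26.7 kN.
Moment equilibrium about P: M_P = Σ(load moments about P) − R_Q·L = 238.4 − 26.7×7 = 51.51 kN·m.

M_P = 51.51 kN·m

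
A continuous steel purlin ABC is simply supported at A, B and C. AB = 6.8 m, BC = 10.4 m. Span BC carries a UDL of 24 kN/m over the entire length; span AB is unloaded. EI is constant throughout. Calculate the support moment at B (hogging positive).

Insert a hinge at B; M_B is the redundant, and each span becomes simply supported.
Rotations at B on the released spans (each span's end-slope, ×1/EI):
  span BC: UDL 24: wL³/(24EI) = 1125/EI
  relative rotation θ_0 = (0 + 1125)/EI = 1125/EI
A unit hogging moment at B produces rotation L₁/(3EI) + L₂/(3EI) = 5.733/EI.
Compatibility: M_B·(L₁+L₂)/(3EI) = θ_0, giving M_B = 196.2 kN·m (hogging).

M_B = 196.2 kN·m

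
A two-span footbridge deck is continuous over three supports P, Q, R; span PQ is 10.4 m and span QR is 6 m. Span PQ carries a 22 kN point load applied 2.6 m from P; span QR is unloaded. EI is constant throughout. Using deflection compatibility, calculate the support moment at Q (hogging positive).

Take M_Q as the redundant. Released structure: two simple spans PQ and QR with a hinge at Q.
Discontinuity in slope at Q on the released structure — sum the simple-span end rotations:
  span PQ: point load 22 at a = 2.6: Pab(L + a)/(6LEI) = 92.95/EI
  relative rotation θ_0 = (92.95 + 0)/EI = 92.95/EI
A unit hogging moment at Q produces rotation L₁/(3EI) + L₂/(3EI) = 5.467/EI.
Compatibility: M_Q·(L₁+L₂)/(3EI) = θ_0, giving M_Q = 17 kN·m (hogging).

M_Q = 17 kN·m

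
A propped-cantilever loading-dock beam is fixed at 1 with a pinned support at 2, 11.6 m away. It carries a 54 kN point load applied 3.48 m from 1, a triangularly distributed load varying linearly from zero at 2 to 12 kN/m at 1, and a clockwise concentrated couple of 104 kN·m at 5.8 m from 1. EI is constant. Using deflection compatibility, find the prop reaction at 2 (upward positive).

Release the roller at 2. Primary structure: cantilever fixed at 1.
Deflection at 2 on the released cantilever, summing each load's contribution:
  point load 54 at a = 3.48: Pa²(3L − a)/(6EI) = 3414/EI
  triangular load, peak 12 at the fixed end: w₀L⁴/(30EI) = 7243/EI
  clockwise couple 104 at a = 5.8: M₀a(2L − a)/(2EI) = 5248/EI
  δ_0 = 15904/EI
Flexibility coefficient — unit upward force at 2: δ_{22} = L³/(3EI) = 520.3/EI.
The prop prevents deflection at 2: R_2 = δ_0/δ_{22} = 15904/520.3 = 30.57 kN.

R_2 = 30.57 kN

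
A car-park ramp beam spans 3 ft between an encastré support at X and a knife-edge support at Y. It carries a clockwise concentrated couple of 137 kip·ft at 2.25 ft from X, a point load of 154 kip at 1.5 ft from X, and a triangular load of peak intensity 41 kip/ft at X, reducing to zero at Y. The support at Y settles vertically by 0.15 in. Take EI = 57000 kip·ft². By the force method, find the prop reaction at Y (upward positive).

Take the reaction at Y as the redundant and release it; the primary structure is a cantilever fixed at X.
Deflection at Y on the released cantilever, summing each load's contribution:
  clockwise couple 137 at a = 2.25: M₀a(2L − a)/(2EI) = 578/EI
  point load 154 at a = 1.5: Pa²(3L − a)/(6EI) = 433.1/EI
  triangular load, peak 41 at the fixed end: w₀L⁴/(30EI) = 110.7/EI
  δ_0 = 1122/EI
Flexibility coefficient — unit upward force at Y: δ_{YY} = L³/(3EI) = 9/EI.
With EI = 57000 kip·ft²: δ_0 = 0.019681 ft and δ_{YY} = 0.000158 ft/kip.
Compatibility — the beam at Y must follow the support down by 0.0125 ft: δ_0 − R_Y·δ_{YY} = 0.0125, so R_Y = (0.019681 − 0.0125)/0.000158 = 45.48 kip.

R_Y = 45.48 kip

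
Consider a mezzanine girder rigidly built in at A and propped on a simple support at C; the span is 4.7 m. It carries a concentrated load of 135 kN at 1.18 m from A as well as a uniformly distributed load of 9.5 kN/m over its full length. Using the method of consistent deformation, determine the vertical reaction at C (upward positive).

R_C = 28.44 kN

Release the roller at C. Primary structure: cantilever fixed at A.
Downward deflection at the released point C due to the loads:
  point load 135 at a = 1.18: Pa²(3L − a)/(6EI) = 404.8/EI
  UDL 9.5: wL⁴/(8EI) = 579.5/EI
  δ_0 = 984.2/EI
Flexibility coefficient — unit upward force at C: δ_{CC} = L³/(3EI) = 34.61/EI.
The prop prevents deflection at C: R_C = δ_0/δ_{CC} = 984.2/34.61 = 28.44 kN.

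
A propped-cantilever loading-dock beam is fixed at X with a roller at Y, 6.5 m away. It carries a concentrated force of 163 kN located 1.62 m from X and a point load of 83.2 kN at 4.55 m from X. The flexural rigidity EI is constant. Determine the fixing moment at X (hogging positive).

Take the reaction at Y as the redundant and release it; the primary structure is a cantilever fixed at X.
Downward deflection at the released point Y due to the loads:
  point load 163 at a = 1.62: Pa²(3L − a)/(6EI) = 1275/EI
  point load 83.2 at a = 4.55: Pa²(3L − a)/(6EI) = 4292/EI
  δ_0 = 5567/EI
Tip deflection under a unit load at Y: L³/(3EI) = 91.54/EI.
The prop prevents deflection at Y: R_Y = δ_0/δ_{YY} = 5567/91.54 = 60.81 kN.
Moment equilibrium about X: M_X = Σ(load moments about X) − R_Y·L = 642.6 − 60.81×6.5 = 247.4 kN·m.

M_X = 247.4 kN·m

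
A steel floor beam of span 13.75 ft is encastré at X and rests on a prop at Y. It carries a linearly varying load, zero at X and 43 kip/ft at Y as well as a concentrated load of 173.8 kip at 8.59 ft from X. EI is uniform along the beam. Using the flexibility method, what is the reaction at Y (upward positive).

R_Y = 243.2 kip

Choose R_Y as the redundant. The primary structure is the cantilever fixed at X.
Free-end deflection of the primary structure under the applied loading (downward +):
  triangular load, peak 43 at the free end: 11w₀L⁴/(120EI) = 140893/EI
  point load 173.8 at a = 8.59: Pa²(3L − a)/(6EI) = 69807/EI
  δ_0 = 210701/EI
Tip deflection under a unit load at Y: L³/(3EI) = 866.5/EI.
The prop prevents deflection at Y: R_Y = δ_0/δ_{YY} = 210701/866.5 = 243.2 kip.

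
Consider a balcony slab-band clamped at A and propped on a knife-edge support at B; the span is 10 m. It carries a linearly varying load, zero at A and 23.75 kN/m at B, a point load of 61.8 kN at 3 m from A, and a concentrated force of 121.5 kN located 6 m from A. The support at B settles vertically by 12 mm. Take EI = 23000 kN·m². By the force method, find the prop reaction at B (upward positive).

Release the roller at B. Primary structure: cantilever fixed at A.
Primary-structure tip deflection at B by superposition:
  triangular load, peak 23.75 at the free end: 11w₀L⁴/(120EI) = 21771/EI
  point load 61.8 at a = 3: Pa²(3L − a)/(6EI) = 2503/EI
  point load 121.5 at a = 6: Pa²(3L − a)/(6EI) = 17496/EI
  δ_0 = 41770/EI
Tip deflection under a unit load at B: L³/(3EI) = 333.3/EI.
With EI = 23000 kN·m²: δ_0 = 1.8161 m and δ_{BB} = 0.014493 m/kN.
Compatibility — the beam at B must follow the support down by 0.012 m: δ_0 − R_B·δ_{BB} = 0.012, so R_B = (1.8161 − 0.012)/0.014493 = 124.5 kN.

R_B = 124.5 kN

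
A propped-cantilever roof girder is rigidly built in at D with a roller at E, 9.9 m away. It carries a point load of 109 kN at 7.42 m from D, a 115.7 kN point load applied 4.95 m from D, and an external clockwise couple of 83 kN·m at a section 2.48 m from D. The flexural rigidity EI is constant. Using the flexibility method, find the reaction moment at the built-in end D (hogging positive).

Remove the prop at E; the released (primary) structure is a cantilever built in at D.
Free-end deflection of the primary structure under the applied loading (downward +):
  point load 109 at a = 7.42: Pa²(3L − a)/(6EI) = 22284/EI
  point load 115.7 at a = 4.95: Pa²(3L − a)/(6EI) = 11694/EI
  clockwise couple 83 at a = 2.48: M₀a(2L − a)/(2EI) = 1783/EI
  δ_0 = 35761/EI
Tip deflection under a unit load at E: L³/(3EI) = 323.4/EI.
Compatibility at E: δ_0 − R_E·δ_{EE} = 0, so R_E = 35761/323.4 = 110.6 kN.
Moment equilibrium about D: M_D = Σ(load moments about D) − R_E·L = 1464 − 110.6×9.9 = 369.9 kN·m.

M_D = 369.9 kN·m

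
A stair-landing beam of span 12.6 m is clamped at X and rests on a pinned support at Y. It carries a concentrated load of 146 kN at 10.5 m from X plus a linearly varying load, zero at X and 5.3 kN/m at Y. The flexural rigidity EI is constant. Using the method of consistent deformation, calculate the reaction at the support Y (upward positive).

R_Y = 128.2 kN

Remove the prop at Y; the released (primary) structure is a cantilever built in at X.
Free-end deflection of the primary structure under the applied loading (downward +):
  point load 146 at a = 10.5: Pa²(3L − a)/(6EI) = 73239/EI
  triangular load, peak 5.3 at the free end: 11w₀L⁴/(120EI) = 12245/EI
  δ_0 = 85484/EI
Flexibility coefficient — unit upward force at Y: δ_{YY} = L³/(3EI) = 666.8/EI.
Compatibility at Y: δ_0 − R_Y·δ_{YY} = 0, so R_Y = 85484/666.8 = 128.2 kN.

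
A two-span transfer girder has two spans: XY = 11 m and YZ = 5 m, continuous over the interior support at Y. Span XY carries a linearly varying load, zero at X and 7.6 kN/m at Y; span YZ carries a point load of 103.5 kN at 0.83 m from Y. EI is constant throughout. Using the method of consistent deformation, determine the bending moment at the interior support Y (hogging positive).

M_Y = 62.68 kN·m

Release continuity at Y by inserting a hinge; the redundant is the internal moment M_Y. The primary structure is two simply-supported spans XY and YZ.
Discontinuity in slope at Y on the released structure — sum the simple-span end rotations:
  span XY: triangular load, peak 7.6: w₀L³/(45EI) = 224.8/EI
  span YZ: point load 103.5 at a = 0.83: Pab(L + b)/(6LEI) = 109.5/EI
  relative rotation θ_0 = (224.8 + 109.5)/EI = 334.3/EI
A unit hogging moment at Y produces rotation L₁/(3EI) + L₂/(3EI) = 5.333/EI.
Compatibility: M_Y·(L₁+L₂)/(3EI) = θ_0, giving M_Y = 62.68 kN·m (hogging).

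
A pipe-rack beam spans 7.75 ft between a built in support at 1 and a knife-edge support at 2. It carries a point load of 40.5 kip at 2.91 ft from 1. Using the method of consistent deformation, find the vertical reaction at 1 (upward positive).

Take the reaction at 2 as the redundant and release it; the primary structure is a cantilever fixed at 1.
Downward deflection at the released point 2 due to the loads:
  point load 40.5 at a = 2.91: Pa²(3L − a)/(6EI) = 1163/EI
Tip deflection under a unit load at 2: L³/(3EI) = 155.2/EI.
Compatibility at 2: δ_0 − R_2·δ_{22} = 0, so R_2 = 1163/155.2 = 7.493 kip.
Vertical equilibrium: R_1 = ΣP − R_2 = 40.5 − 7.493 = 33.01 kip.

R_1 = 33.01 kip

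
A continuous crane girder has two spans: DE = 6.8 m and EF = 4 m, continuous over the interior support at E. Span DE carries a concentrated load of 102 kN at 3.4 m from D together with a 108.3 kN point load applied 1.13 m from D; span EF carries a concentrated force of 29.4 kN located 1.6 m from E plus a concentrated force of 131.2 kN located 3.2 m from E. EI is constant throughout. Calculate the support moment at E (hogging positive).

M_E = 146.4 kN·m

Take M_E as the redundant. Released structure: two simple spans DE and EF with a hinge at E.
Rotations at E on the released spans (each span's end-slope, ×1/EI):
  span DE: point load 102 at a = 3.4: Pab(L + a)/(6LEI) = 294.8/EI
  span DE: point load 108.3 at a = 1.13: Pab(L + a)/(6LEI) = 134.9/EI
  span EF: point load 29.4 at a = 1.6: Pab(L + b)/(6LEI) = 30.11/EI
  span EF: point load 131.2 at a = 3.2: Pab(L + b)/(6LEI) = 67.17/EI
  relative rotation θ_0 = (429.6 + 97.28)/EI = 526.9/EI
A unit hogging moment at E produces rotation L₁/(3EI) + L₂/(3EI) = 3.6/EI.
Slope continuity at E: θ_0 = M_E·3.6/EI, so M_E = 526.9/3.6 = 146.4 kN·m (hogging).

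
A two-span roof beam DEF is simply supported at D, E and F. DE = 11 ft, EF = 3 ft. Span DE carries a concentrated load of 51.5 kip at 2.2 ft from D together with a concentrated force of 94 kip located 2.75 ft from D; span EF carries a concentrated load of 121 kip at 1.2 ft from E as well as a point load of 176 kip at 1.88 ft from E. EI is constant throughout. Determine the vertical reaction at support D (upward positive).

R_D = 96.15 kip

Insert a hinge at E; M_E is the redundant, and each span becomes simply supported.
Discontinuity in slope at E on the released structure — sum the simple-span end rotations:
  span DE: point load 51.5 at a = 2.2: Pab(L + a)/(6LEI) = 199.4/EI
  span DE: point load 94 at a = 2.75: Pab(L + a)/(6LEI) = 444.3/EI
  span EF: point load 121 at a = 1.2: Pab(L + b)/(6LEI) = 69.7/EI
  span EF: point load 176 at a = 1.88: Pab(L + b)/(6LEI) = 84.82/EI
  relative rotation θ_0 = (643.7 + 154.5)/EI = 798.2/EI
A unit hogging moment at E produces rotation L₁/(3EI) + L₂/(3EI) = 4.667/EI.
Slope continuity at E: θ_0 = M_E·4.667/EI, so M_E = 798.2/4.667 = 171 kip·ft (hogging).
Span DE, ΣM about D with M_E applied at E: R_E^{DE}·11 = 371.8 + 171, so R_E^{DE} = 49.35 kip and R_D = 145.5 − 49.35 = 96.15 kip.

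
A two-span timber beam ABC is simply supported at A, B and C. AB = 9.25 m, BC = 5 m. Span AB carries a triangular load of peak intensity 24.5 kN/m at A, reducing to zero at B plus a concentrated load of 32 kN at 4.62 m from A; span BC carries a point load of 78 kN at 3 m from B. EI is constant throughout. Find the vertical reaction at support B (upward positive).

R_B = 127.6 kN

Take M_B as the redundant. Released structure: two simple spans AB and BC with a hinge at B.
Discontinuity in slope at B on the released structure — sum the simple-span end rotations:
  span AB: triangular load, peak 24.5: 7w₀L³/(360EI) = 377/EI
  span AB: point load 32 at a = 4.62: Pab(L + a)/(6LEI) = 171.1/EI
  span BC: point load 78 at a = 3: Pab(L + b)/(6LEI) = 109.2/EI
  relative rotation θ_0 = (548.1 + 109.2)/EI = 657.3/EI
A unit hogging moment at B produces rotation L₁/(3EI) + L₂/(3EI) = 4.75/EI.
Compatibility: M_B·(L₁+L₂)/(3EI) = θ_0, giving M_B = 138.4 kN·m (hogging).
Span AB, ΣM about A with M_B applied at B: R_B^{AB}·9.25 = 497.2 + 138.4, so R_B^{AB} = 68.71 kN and R_A = 145.3 − 68.71 = 76.6 kN.
Span BC, ΣM about C: R_B^{BC}·5 = 156 + 138.4, so R_B^{BC} = 58.88 kN and R_C = 78 − 58.88 = 19.12 kN.
R_B = 68.71 + 58.88 = 127.6 kN.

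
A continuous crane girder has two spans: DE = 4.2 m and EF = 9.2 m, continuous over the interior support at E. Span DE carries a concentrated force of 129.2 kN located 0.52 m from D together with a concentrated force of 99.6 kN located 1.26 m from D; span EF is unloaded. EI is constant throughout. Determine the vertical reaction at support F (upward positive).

R_F = -3.072 kN

Take M_E as the redundant. Released structure: two simple spans DE and EF with a hinge at E.
End slopes at the hinge E, treating each span as simply supported:
  span DE: point load 129.2 at a = 0.52: Pab(L + a)/(6LEI) = 46.31/EI
  span DE: point load 99.6 at a = 1.26: Pab(L + a)/(6LEI) = 79.94/EI
  relative rotation θ_0 = (126.2 + 0)/EI = 126.2/EI
A unit hogging moment at E produces rotation L₁/(3EI) + L₂/(3EI) = 4.467/EI.
Slope continuity at E: θ_0 = M_E·4.467/EI, so M_E = 126.2/4.467 = 28.26 kN·m (hogging).
Span EF, ΣM about F: R_E^{EF}·9.2 = 0 + 28.26, so R_E^{EF} = 3.072 kN and R_F = 0 − 3.072 = -3.072 kN.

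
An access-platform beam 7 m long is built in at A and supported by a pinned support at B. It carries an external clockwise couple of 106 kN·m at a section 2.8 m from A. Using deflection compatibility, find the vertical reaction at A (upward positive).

Choose R_B as the redundant. The primary structure is the cantilever fixed at A.
Deflection at B on the released cantilever, summing each load's contribution:
  clockwise couple 106 at a = 2.8: M₀a(2L − a)/(2EI) = 1662/EI
Flexibility coefficient — unit upward force at B: δ_{BB} = L³/(3EI) = 114.3/EI.
Compatibility at B: δ_0 − R_B·δ_{BB} = 0, so R_B = 1662/114.3 = 14.54 kN.
Vertical equilibrium: R_A = ΣP − R_B = 0 − 14.54 = -14.54 kN.

R_A = -14.54 kN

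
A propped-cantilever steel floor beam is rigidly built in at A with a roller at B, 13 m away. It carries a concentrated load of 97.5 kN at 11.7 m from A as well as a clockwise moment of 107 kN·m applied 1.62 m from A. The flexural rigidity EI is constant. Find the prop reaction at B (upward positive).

R_B = 85.81 kN

Choose R_B as the redundant. The primary structure is the cantilever fixed at A.
Free-end deflection of the primary structure under the applied loading (downward +):
  point load 97.5 at a = 11.7: Pa²(3L − a)/(6EI) = 60728/EI
  clockwise couple 107 at a = 1.62: M₀a(2L − a)/(2EI) = 2113/EI
  δ_0 = 62841/EI
Flexibility coefficient — unit upward force at B: δ_{BB} = L³/(3EI) = 732.3/EI.
Compatibility at B: δ_0 − R_B·δ_{BB} = 0, so R_B = 62841/732.3 = 85.81 kN.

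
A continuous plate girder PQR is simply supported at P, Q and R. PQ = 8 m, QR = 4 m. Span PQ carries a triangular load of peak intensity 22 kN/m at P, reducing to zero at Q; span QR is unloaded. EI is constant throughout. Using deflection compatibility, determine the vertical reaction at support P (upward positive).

R_P = 51.82 kN

Take M_Q as the redundant. Released structure: two simple spans PQ and QR with a hinge at Q.
End slopes at the hinge Q, treating each span as simply supported:
  span PQ: triangular load, peak 22: 7w₀L³/(360EI) = 219/EI
  relative rotation θ_0 = (219 + 0)/EI = 219/EI
A unit hogging moment at Q produces rotation L₁/(3EI) + L₂/(3EI) = 4/EI.
Compatibility: M_Q·(L₁+L₂)/(3EI) = θ_0, giving M_Q = 54.76 kN·m (hogging).
Span PQ, ΣM about P with M_Q applied at Q: R_Q^{PQ}·8 = 234.7 + 54.76, so R_Q^{PQ} = 36.18 kN and R_P = 88 − 36.18 = 51.82 kN.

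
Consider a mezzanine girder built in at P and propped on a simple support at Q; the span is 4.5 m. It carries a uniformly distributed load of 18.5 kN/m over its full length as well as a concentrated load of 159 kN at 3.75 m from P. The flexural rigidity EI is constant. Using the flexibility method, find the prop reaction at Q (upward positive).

Take the reaction at Q as the redundant and release it; the primary structure is a cantilever fixed at P.
Free-end deflection of the primary structure under the applied loading (downward +):
  UDL 18.5: wL⁴/(8EI) = 948.3/EI
  point load 159 at a = 3.75: Pa²(3L − a)/(6EI) = 3633/EI
  δ_0 = 4582/EI
Flexibility coefficient — unit upward force at Q: δ_{QQ} = L³/(3EI) = 30.38/EI.
The prop prevents deflection at Q: R_Q = δ_0/δ_{QQ} = 4582/30.38 = 150.8 kN.

R_Q = 150.8 kN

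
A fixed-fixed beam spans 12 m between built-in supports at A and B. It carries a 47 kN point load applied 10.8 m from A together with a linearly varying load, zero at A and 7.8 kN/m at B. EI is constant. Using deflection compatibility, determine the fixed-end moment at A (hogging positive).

M_A = 42.52 kN·m

Release both end moments; the primary structure is a simply-supported span AB with redundants M_A and M_B.
On the primary (simply-supported) span, the end slopes from the loading are:
  at A: point load 47 at a = 10.8: Pab(L + b)/(6LEI) = 111.7/EI
  at B: point load 47 at a = 10.8: Pab(L + a)/(6LEI) = 192.9/EI
  at A: triangular load, peak 7.8: 7w₀L³/(360EI) = 262.1/EI
  at B: triangular load, peak 7.8: w₀L³/(45EI) = 299.5/EI
  θ_A0 = 373.8/EI,  θ_B0 = 492.4/EI
Flexibility coefficients: a unit moment at one end gives L/(3EI) there and L/(6EI) at the far end, so f₁₁ = f₂₂ = 4/EI and f₁₂ = f₂₁ = 2/EI.
Compatibility — zero rotation at each built-in end:
  4 M_A + 2 M_B = 373.8
  2 M_A + 4 M_B = 492.4
Solving the pair gives M_A = 42.52 kN·m and M_B = 101.8 kN·m (hogging).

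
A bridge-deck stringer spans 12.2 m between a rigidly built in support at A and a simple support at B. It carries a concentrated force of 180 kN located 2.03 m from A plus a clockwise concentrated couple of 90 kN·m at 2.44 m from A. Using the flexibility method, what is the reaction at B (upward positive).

Take the reaction at B as the redundant and release it; the primary structure is a cantilever fixed at A.
Deflection at B on the released cantilever, summing each load's contribution:
  point load 180 at a = 2.03: Pa²(3L − a)/(6EI) = 4274/EI
  clockwise couple 90 at a = 2.44: M₀a(2L − a)/(2EI) = 2411/EI
  δ_0 = 6685/EI
Tip deflection under a unit load at B: L³/(3EI) = 605.3/EI.
Compatibility at B: δ_0 − R_B·δ_{BB} = 0, so R_B = 6685/605.3 = 11.04 kN.

R_B = 11.04 kN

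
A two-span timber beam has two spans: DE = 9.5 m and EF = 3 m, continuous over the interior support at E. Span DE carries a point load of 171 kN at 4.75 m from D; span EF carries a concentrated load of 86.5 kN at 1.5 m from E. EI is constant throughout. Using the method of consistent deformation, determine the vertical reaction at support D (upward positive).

R_D = 59.9 kN

Insert a hinge at E; M_E is the redundant, and each span becomes simply supported.
Rotations at E on the released spans (each span's end-slope, ×1/EI):
  span DE: point load 171 at a = 4.75: Pab(L + a)/(6LEI) = 964.5/EI
  span EF: point load 86.5 at a = 1.5: Pab(L + b)/(6LEI) = 48.66/EI
  relative rotation θ_0 = (964.5 + 48.66)/EI = 1013/EI
A unit hogging moment at E produces rotation L₁/(3EI) + L₂/(3EI) = 4.167/EI.
Slope continuity at E: θ_0 = M_E·4.167/EI, so M_E = 1013/4.167 = 243.2 kN·m (hogging).
Span DE, ΣM about D with M_E applied at E: R_E^{DE}·9.5 = 812.2 + 243.2, so R_E^{DE} = 111.1 kN and R_D = 171 − 111.1 = 59.9 kN.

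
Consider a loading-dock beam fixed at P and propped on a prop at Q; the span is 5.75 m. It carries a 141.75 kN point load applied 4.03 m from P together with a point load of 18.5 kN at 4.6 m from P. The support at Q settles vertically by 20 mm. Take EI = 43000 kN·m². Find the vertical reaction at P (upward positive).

Take the reaction at Q as the redundant and release it; the primary structure is a cantilever fixed at P.
Deflection at Q on the released cantilever, summing each load's contribution:
  point load 141.75 at a = 4.03: Pa²(3L − a)/(6EI) = 5072/EI
  point load 18.5 at a = 4.6: Pa²(3L − a)/(6EI) = 825.3/EI
  δ_0 = 5898/EI
Tip deflection under a unit load at Q: L³/(3EI) = 63.37/EI.
With EI = 43000 kN·m²: δ_0 = 0.13716 m and δ_{QQ} = 0.001474 m/kN.
Compatibility — the beam at Q must follow the support down by 0.02 m: δ_0 − R_Q·δ_{QQ} = 0.02, so R_Q = (0.13716 − 0.02)/0.001474 = 79.5 kN.
Vertical equilibrium: R_P = ΣP − R_Q = 160.2 − 79.5 = 80.75 kN.

R_P = 80.75 kN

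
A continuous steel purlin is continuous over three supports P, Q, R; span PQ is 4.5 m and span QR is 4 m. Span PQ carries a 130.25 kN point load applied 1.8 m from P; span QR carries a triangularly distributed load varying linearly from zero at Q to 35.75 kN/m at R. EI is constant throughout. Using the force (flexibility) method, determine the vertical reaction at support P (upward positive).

Release continuity at Q by inserting a hinge; the redundant is the internal moment M_Q. The primary structure is two simply-supported spans PQ and QR.
Rotations at Q on the released spans (each span's end-slope, ×1/EI):
  span PQ: point load 130.25 at a = 1.8: Pab(L + a)/(6LEI) = 147.7/EI
  span QR: triangular load, peak 35.75: 7w₀L³/(360EI) = 44.49/EI
  relative rotation θ_0 = (147.7 + 44.49)/EI = 192.2/EI
A unit hogging moment at Q produces rotation L₁/(3EI) + L₂/(3EI) = 2.833/EI.
Slope continuity at Q: θ_0 = M_Q·2.833/EI, so M_Q = 192.2/2.833 = 67.83 kN·m (hogging).
Span PQ, ΣM about P with M_Q applied at Q: R_Q^{PQ}·4.5 = 234.4 + 67.83, so R_Q^{PQ} = 67.17 kN and R_P = 130.2 − 67.17 = 63.08 kN.

R_P = 63.08 kN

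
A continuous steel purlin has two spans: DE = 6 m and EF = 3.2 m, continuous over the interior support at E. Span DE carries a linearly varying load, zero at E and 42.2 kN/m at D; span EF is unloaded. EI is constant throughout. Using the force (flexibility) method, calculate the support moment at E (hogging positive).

Release continuity at E by inserting a hinge; the redundant is the internal moment M_E. The primary structure is two simply-supported spans DE and EF.
Rotations at E on the released spans (each span's end-slope, ×1/EI):
  span DE: triangular load, peak 42.2: 7w₀L³/(360EI) = 177.2/EI
  relative rotation θ_0 = (177.2 + 0)/EI = 177.2/EI
A unit hogging moment at E produces rotation L₁/(3EI) + L₂/(3EI) = 3.067/EI.
Slope continuity at E: θ_0 = M_E·3.067/EI, so M_E = 177.2/3.067 = 57.8 kN·m (hogging).

M_E = 57.8 kN·m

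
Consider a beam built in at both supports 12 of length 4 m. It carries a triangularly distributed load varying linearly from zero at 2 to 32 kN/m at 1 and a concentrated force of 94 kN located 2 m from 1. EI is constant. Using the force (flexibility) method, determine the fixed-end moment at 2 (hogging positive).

Release both end moments; the primary structure is a simply-supported span 12 with redundants M_1 and M_2.
Simple-span end rotations at 1 and 2 under the given loads:
  at 1: triangular load, peak 32: w₀L³/(45EI) = 45.51/EI
  at 2: triangular load, peak 32: 7w₀L³/(360EI) = 39.82/EI
  at 1: point load 94 at a = 2: Pab(L + b)/(6LEI) = 94/EI
  at 2: point load 94 at a = 2: Pab(L + a)/(6LEI) = 94/EI
  θ_10 = 139.5/EI,  θ_20 = 133.8/EI
Flexibility coefficients: a unit moment at one end gives L/(3EI) there and L/(6EI) at the far end, so f₁₁ = f₂₂ = 1.333/EI and f₁₂ = f₂₁ = 0.6667/EI.
Compatibility — zero rotation at each built-in end:
  1.333 M_1 + 0.6667 M_2 = 139.5
  0.6667 M_1 + 1.333 M_2 = 133.8
Solving the pair gives M_1 = 72.6 kN·m and M_2 = 64.07 kN·m (hogging).

M_2 = 64.07 kN·m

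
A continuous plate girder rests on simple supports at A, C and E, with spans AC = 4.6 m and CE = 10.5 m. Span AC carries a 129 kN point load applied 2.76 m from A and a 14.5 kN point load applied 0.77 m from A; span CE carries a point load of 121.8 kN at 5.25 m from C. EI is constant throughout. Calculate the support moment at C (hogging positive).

M_C = 203.1 kN·m

Take M_C as the redundant. Released structure: two simple spans AC and CE with a hinge at C.
End slopes at the hinge C, treating each span as simply supported:
  span AC: point load 129 at a = 2.76: Pab(L + a)/(6LEI) = 174.7/EI
  span AC: point load 14.5 at a = 0.77: Pab(L + a)/(6LEI) = 8.32/EI
  span CE: point load 121.8 at a = 5.25: Pab(L + b)/(6LEI) = 839.3/EI
  relative rotation θ_0 = (183 + 839.3)/EI = 1022/EI
A unit hogging moment at C produces rotation L₁/(3EI) + L₂/(3EI) = 5.033/EI.
Slope continuity at C: θ_0 = M_C·5.033/EI, so M_C = 1022/5.033 = 203.1 kN·m (hogging).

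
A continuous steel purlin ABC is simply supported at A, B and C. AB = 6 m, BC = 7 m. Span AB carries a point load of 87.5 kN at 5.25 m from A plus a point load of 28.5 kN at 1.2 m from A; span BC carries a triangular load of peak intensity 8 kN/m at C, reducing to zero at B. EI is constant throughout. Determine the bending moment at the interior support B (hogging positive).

Insert a hinge at B; M_B is the redundant, and each span becomes simply supported.
Discontinuity in slope at B on the released structure — sum the simple-span end rotations:
  span AB: point load 87.5 at a = 5.25: Pab(L + a)/(6LEI) = 107.7/EI
  span AB: point load 28.5 at a = 1.2: Pab(L + a)/(6LEI) = 32.83/EI
  span BC: triangular load, peak 8: 7w₀L³/(360EI) = 53.36/EI
  relative rotation θ_0 = (140.5 + 53.36)/EI = 193.9/EI
A unit hogging moment at B produces rotation L₁/(3EI) + L₂/(3EI) = 4.333/EI.
Slope continuity at B: θ_0 = M_B·4.333/EI, so M_B = 193.9/4.333 = 44.74 kN·m (hogging).

M_B = 44.74 kN·m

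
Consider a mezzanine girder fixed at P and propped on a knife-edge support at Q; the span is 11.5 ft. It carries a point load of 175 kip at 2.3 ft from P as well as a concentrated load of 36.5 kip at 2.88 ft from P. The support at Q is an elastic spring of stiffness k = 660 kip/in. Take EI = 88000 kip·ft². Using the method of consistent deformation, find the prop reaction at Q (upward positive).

R_Q = 12.67 kip

Choose R_Q as the redundant. The primary structure is the cantilever fixed at P.
Primary-structure tip deflection at Q by superposition:
  point load 175 at a = 2.3: Pa²(3L − a)/(6EI) = 4968/EI
  point load 36.5 at a = 2.88: Pa²(3L − a)/(6EI) = 1595/EI
  δ_0 = 6564/EI
Flexibility coefficient — unit upward force at Q: δ_{QQ} = L³/(3EI) = 507/EI.
With EI = 88000 kip·ft²: δ_0 = 0.074587 ft and δ_{QQ} = 0.005761 ft/kip.
Compatibility — the spring shortens by R_Q/k under the reaction it provides: δ_0 − R_Q·δ_{QQ} = R_Q/k. With 1/k = 1/(660×12) ft/kip = 0.000126 ft/kip, R_Q = δ_0 / (δ_{QQ} + 1/k) = 0.074587 / (0.005761 + 0.000126) = 12.67 kip.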